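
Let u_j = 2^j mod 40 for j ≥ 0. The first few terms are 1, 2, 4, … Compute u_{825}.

32

u_0 = 1, u_1 = 2, u_2 = 4, u_3 = 8, u_4 = 16, u_5 = 32, u_6 = 24, u_7 = 8.
Since u_7 = u_3 = 8, the sequence is eventually periodic: after a pre-period of length 3 it cycles with period 4.
For j ≥ 3, u_j depends only on (j - 3) mod 4. (825 - 3) mod 4 = 2, so u_{825} = u_5 = 32.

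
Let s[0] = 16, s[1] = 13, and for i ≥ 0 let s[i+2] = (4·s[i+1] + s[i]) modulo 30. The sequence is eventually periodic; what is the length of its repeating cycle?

40

We have s[0] = 16; s[1] = 13; s[2] = 8; s[3] = 15; s[4] = 8; s[5] = 17; s[6] = 16; s[7] = 21; s[8] = 10; s[9] = 1; s[10] = 14; s[11] = 27; s[12] = 2; s[13] = 5; s[14] = 22; s[15] = 3; s[16] = 4; s[17] = 19; s[18] = 20; s[19] = 9; s[20] = 26; s[21] = 23; s[22] = 28; s[23] = 15; s[24] = 28; s[25] = 7; s[26] = 26; s[27] = 21; s[28] = 20; s[29] = 11; s[30] = 4; s[31] = 27; s[32] = 22; s[33] = 25; s[34] = 2; s[35] = 3; s[36] = 14; s[37] = 29; s[38] = 10; s[39] = 9; s[40] = 16; s[41] = 13.
Since (s[40], s[41]) = (s[0], s[1]) = (16, 13) (two consecutive terms determine the rest), the sequence is periodic with period 40.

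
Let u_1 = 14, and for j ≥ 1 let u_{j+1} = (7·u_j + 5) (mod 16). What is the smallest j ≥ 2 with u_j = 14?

5

Computing terms: u_1 = 14,  u_2 = 7,  u_3 = 6,  u_4 = 15,  u_5 = 14.
Since u_5 = u_1 = 14, the sequence is periodic with period 4.
The value 14 next appears (with j ≥ 2) at u_5.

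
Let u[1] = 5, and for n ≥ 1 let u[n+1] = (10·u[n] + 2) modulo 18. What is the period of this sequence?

We have u[1] = 5, u[2] = 16, u[3] = 0, u[4] = 2, u[5] = 4, u[6] = 6, u[7] = 8, u[8] = 10, u[9] = 12, u[10] = 14, u[11] = 16.
Since u[11] = u[2] = 16, the sequence is eventually periodic: after a pre-period of length 1 it cycles with period 9.

9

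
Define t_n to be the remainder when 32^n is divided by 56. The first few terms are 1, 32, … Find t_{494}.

16

We have t_0 = 1; t_1 = 32; t_2 = 16; t_3 = 8; t_4 = 32.
Since t_4 = t_1 = 32, the sequence is eventually periodic: after a pre-period of length 1 it cycles with period 3.
For n ≥ 1, t_n depends only on (n - 1) mod 3. (494 - 1) mod 3 = 1, so t_{494} = t_2 = 16.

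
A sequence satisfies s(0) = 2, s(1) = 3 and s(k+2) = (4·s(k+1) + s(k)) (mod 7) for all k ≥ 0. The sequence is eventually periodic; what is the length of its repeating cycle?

Listing terms: s(0) = 2, s(1) = 3, s(2) = 0, s(3) = 3, s(4) = 5, s(5) = 2, s(6) = 6, s(7) = 5, s(8) = 5, s(9) = 4, s(10) = 0, s(11) = 4, s(12) = 2, s(13) = 5, s(14) = 1, s(15) = 2, s(16) = 2, s(17) = 3.
The sequence repeats with period 16.

16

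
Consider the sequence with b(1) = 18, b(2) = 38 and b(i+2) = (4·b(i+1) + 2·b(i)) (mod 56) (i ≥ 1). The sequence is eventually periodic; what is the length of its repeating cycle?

We have b(1) = 18,  b(2) = 38,  b(3) = 20,  b(4) = 44,  b(5) = 48,  b(6) = 0,  b(7) = 40,  b(8) = 48,  b(9) = 48,  b(10) = 8,  b(11) = 16,  b(12) = 24,  b(13) = 16,  b(14) = 0,  b(15) = 32,  b(16) = 16,  b(17) = 16,  b(18) = 40,  b(19) = 24,  b(20) = 8,  b(21) = 24,  b(22) = 0,  b(23) = 48,  b(24) = 24,  b(25) = 24,  b(26) = 32,  b(27) = 8,  b(28) = 40,  b(29) = 8,  b(30) = 0,  b(31) = 16,  b(32) = 8,  b(33) = 8,  b(34) = 48,  b(35) = 40,  b(36) = 32,  b(37) = 40,  b(38) = 0,  b(39) = 24,  b(40) = 40,  b(41) = 40,  b(42) = 16,  b(43) = 32,  b(44) = 48,  b(45) = 32,  b(46) = 0,  b(47) = 8,  b(48) = 32,  b(49) = 32,  b(50) = 24,  b(51) = 48,  b(52) = 16,  b(53) = 48,  b(54) = 0.
Since (b(53), b(54)) = (b(5), b(6)) = (48, 0) (two consecutive terms determine the rest), the sequence is eventually periodic: after a pre-period of length 4 it cycles with period 48.

48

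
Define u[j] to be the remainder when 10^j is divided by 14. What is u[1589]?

12

Computing terms: u[0] = 1,  u[1] = 10,  u[2] = 2,  u[3] = 6,  u[4] = 4,  u[5] = 12,  u[6] = 8,  u[7] = 10.
Since u[7] = u[1] = 10, the sequence is eventually periodic: after a pre-period of length 1 it cycles with period 6.
For j ≥ 1, u[j] depends only on (j - 1) mod 6. (1589 - 1) mod 6 = 4, so u[1589] = u[5] = 12.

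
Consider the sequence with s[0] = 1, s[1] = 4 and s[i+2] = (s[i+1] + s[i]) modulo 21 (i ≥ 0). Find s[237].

We have s[0] = 1,  s[1] = 4,  s[2] = 5,  s[3] = 9,  s[4] = 14,  s[5] = 2,  s[6] = 16,  s[7] = 18,  s[8] = 13,  s[9] = 10,  s[10] = 2,  s[11] = 12,  s[12] = 14,  s[13] = 5,  s[14] = 19,  s[15] = 3,  s[16] = 1,  s[17] = 4.
The sequence repeats with period 16.
So s[237] = s[0 + ((237-0) mod 16)] = s[13] = 5.

5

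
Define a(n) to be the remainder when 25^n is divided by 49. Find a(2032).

32

Listing terms: a(0) = 1; a(1) = 25; a(2) = 37; a(3) = 43; a(4) = 46; a(5) = 23; a(6) = 36; a(7) = 18; a(8) = 9; a(9) = 29; a(10) = 39; a(11) = 44; a(12) = 22; a(13) = 11; a(14) = 30; a(15) = 15; a(16) = 32; a(17) = 16; a(18) = 8; a(19) = 4; a(20) = 2; a(21) = 1.
The sequence repeats with period 21.
So a(2032) = a(0 + ((2032-0) mod 21)) = a(16) = 32.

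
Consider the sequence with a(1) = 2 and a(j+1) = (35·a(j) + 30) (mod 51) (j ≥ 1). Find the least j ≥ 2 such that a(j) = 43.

Listing terms: a(1) = 2,  a(2) = 49,  a(3) = 11,  a(4) = 7,  a(5) = 20,  a(6) = 16,  a(7) = 29,  a(8) = 25,  a(9) = 38,  a(10) = 34,  a(11) = 47,  a(12) = 43,  a(13) = 5,  a(14) = 1,  a(15) = 14,  a(16) = 10,  a(17) = 23,  a(18) = 19,  a(19) = 32,  a(20) = 28,  a(21) = 41,  a(22) = 37,  a(23) = 50,  a(24) = 46,  a(25) = 8,  a(26) = 4,  a(27) = 17,  a(28) = 13,  a(29) = 26,  a(30) = 22,  a(31) = 35,  a(32) = 31,  a(33) = 44,  a(34) = 40,  a(35) = 2.
Since a(35) = a(1) = 2, the sequence is periodic with period 34.
The value 43 first appears (with j ≥ 2) at a(12).

12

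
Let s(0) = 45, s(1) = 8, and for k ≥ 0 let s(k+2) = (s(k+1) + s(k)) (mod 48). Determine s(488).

33

s(0) = 45,  s(1) = 8,  s(2) = 5,  s(3) = 13,  s(4) = 18,  s(5) = 31,  s(6) = 1,  s(7) = 32,  s(8) = 33,  s(9) = 17,  s(10) = 2,  s(11) = 19,  s(12) = 21,  s(13) = 40,  s(14) = 13,  s(15) = 5,  s(16) = 18,  s(17) = 23,  s(18) = 41,  s(19) = 16,  s(20) = 9,  s(21) = 25,  s(22) = 34,  s(23) = 11,  s(24) = 45,  s(25) = 8.
Since (s(24), s(25)) = (s(0), s(1)) = (45, 8) (two consecutive terms determine the rest), the sequence is periodic with period 24.
(488 - 0) mod 24 = 8, so s(488) = s(8) = 33.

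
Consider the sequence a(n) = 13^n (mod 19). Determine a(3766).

4

a(1) = 13,  a(2) = 17,  a(3) = 12,  a(4) = 4,  a(5) = 14,  a(6) = 11,  a(7) = 10,  a(8) = 16,  a(9) = 18,  a(10) = 6,  a(11) = 2,  a(12) = 7,  a(13) = 15,  a(14) = 5,  a(15) = 8,  a(16) = 9,  a(17) = 3,  a(18) = 1,  a(19) = 13.
Since a(19) = a(1) = 13, the sequence is periodic with period 18.
(3766 - 1) mod 18 = 3, so a(3766) = a(4) = 4.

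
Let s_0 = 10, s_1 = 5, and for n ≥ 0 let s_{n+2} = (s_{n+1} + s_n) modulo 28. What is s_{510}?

We have s_0 = 10, s_1 = 5, s_2 = 15, s_3 = 20, s_4 = 7, s_5 = 27, s_6 = 6, s_7 = 5, s_8 = 11, s_9 = 16, s_{10} = 27, s_{11} = 15, s_{12} = 14, s_{13} = 1, s_{14} = 15, s_{15} = 16, s_{16} = 3, s_{17} = 19, s_{18} = 22, s_{19} = 13, s_{20} = 7, s_{21} = 20, s_{22} = 27, s_{23} = 19, s_{24} = 18, s_{25} = 9, s_{26} = 27, s_{27} = 8, s_{28} = 7, s_{29} = 15, s_{30} = 22, s_{31} = 9, s_{32} = 3, s_{33} = 12, s_{34} = 15, s_{35} = 27, s_{36} = 14, s_{37} = 13, s_{38} = 27, s_{39} = 12, s_{40} = 11, s_{41} = 23, s_{42} = 6, s_{43} = 1, s_{44} = 7, s_{45} = 8, s_{46} = 15, s_{47} = 23, s_{48} = 10, s_{49} = 5.
The sequence repeats with period 48.
So s_{510} = s_{0 + ((510-0) mod 48)} = s_{30} = 22.

22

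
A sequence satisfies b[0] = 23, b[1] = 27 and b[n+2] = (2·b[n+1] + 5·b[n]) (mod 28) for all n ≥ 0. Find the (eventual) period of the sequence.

b[0] = 23,  b[1] = 27,  b[2] = 1,  b[3] = 25,  b[4] = 27,  b[5] = 11,  b[6] = 17,  b[7] = 5,  b[8] = 11,  b[9] = 19,  b[10] = 9,  b[11] = 1,  b[12] = 19,  b[13] = 15,  b[14] = 13,  b[15] = 17,  b[16] = 15,  b[17] = 3,  b[18] = 25,  b[19] = 9,  b[20] = 3,  b[21] = 23,  b[22] = 5,  b[23] = 13,  b[24] = 23,  b[25] = 27.
Since (b[24], b[25]) = (b[0], b[1]) = (23, 27) (two consecutive terms determine the rest), the sequence is periodic with period 24.

24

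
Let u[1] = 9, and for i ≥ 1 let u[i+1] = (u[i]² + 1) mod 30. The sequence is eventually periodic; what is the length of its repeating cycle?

6

Listing terms: u[1] = 9, u[2] = 22, u[3] = 5, u[4] = 26, u[5] = 17, u[6] = 20, u[7] = 11, u[8] = 2, u[9] = 5.
Since u[9] = u[3] = 5, the sequence is eventually periodic: after a pre-period of length 2 it cycles with period 6.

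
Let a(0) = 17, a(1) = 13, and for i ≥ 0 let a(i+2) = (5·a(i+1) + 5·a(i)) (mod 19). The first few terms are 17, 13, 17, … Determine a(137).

We have a(0) = 17; a(1) = 13; a(2) = 17; a(3) = 17; a(4) = 18; a(5) = 4; a(6) = 15; a(7) = 0; a(8) = 18; a(9) = 14; a(10) = 8; a(11) = 15; a(12) = 1; a(13) = 4; a(14) = 6; a(15) = 12; a(16) = 14; a(17) = 16; a(18) = 17; a(19) = 13.
The sequence repeats with period 18.
(137 - 0) mod 18 = 11, so a(137) = a(11) = 15.

15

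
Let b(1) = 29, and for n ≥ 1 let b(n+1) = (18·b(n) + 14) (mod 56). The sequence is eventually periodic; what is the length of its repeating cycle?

Computing terms: b(1) = 29, b(2) = 32, b(3) = 30, b(4) = 50, b(5) = 18, b(6) = 2, b(7) = 50.
Since b(7) = b(4) = 50, the sequence is eventually periodic: after a pre-period of length 3 it cycles with period 3.

3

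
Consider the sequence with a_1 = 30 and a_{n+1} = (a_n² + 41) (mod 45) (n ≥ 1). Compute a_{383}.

a_1 = 30, a_2 = 41, a_3 = 12, a_4 = 5, a_5 = 21, a_6 = 32, a_7 = 30.
The sequence repeats with period 6.
(383 - 1) mod 6 = 4, so a_{383} = a_5 = 21.

21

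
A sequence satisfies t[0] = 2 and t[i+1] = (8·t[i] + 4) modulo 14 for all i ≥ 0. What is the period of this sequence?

We have t[0] = 2,  t[1] = 6,  t[2] = 10,  t[3] = 0,  t[4] = 4,  t[5] = 8,  t[6] = 12,  t[7] = 2.
Since t[7] = t[0] = 2, the sequence is periodic with period 7.

7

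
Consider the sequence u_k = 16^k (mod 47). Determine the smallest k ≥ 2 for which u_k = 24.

17

Listing terms: u_1 = 16,  u_2 = 21,  u_3 = 7,  u_4 = 18,  u_5 = 6,  u_6 = 2,  u_7 = 32,  u_8 = 42,  u_9 = 14,  u_{10} = 36,  u_{11} = 12,  u_{12} = 4,  u_{13} = 17,  u_{14} = 37,  u_{15} = 28,  u_{16} = 25,  u_{17} = 24,  u_{18} = 8,  u_{19} = 34,  u_{20} = 27,  u_{21} = 9,  u_{22} = 3,  u_{23} = 1,  u_{24} = 16.
The sequence repeats with period 23.
The value 24 first appears (with k ≥ 2) at u_{17}.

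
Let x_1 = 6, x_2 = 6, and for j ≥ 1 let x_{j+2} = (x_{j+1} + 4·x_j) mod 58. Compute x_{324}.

30

x_1 = 6; x_2 = 6; x_3 = 30; x_4 = 54; x_5 = 0; x_6 = 42; x_7 = 42; x_8 = 36; x_9 = 30; x_{10} = 0; x_{11} = 4; x_{12} = 4; x_{13} = 20; x_{14} = 36; x_{15} = 0; x_{16} = 28; x_{17} = 28; x_{18} = 24; x_{19} = 20; x_{20} = 0; x_{21} = 22; x_{22} = 22; x_{23} = 52; x_{24} = 24; x_{25} = 0; x_{26} = 38; x_{27} = 38; x_{28} = 16; x_{29} = 52; x_{30} = 0; x_{31} = 34; x_{32} = 34; x_{33} = 54; x_{34} = 16; x_{35} = 0; x_{36} = 6; x_{37} = 6.
The sequence repeats with period 35.
So x_{324} = x_{1 + ((324-1) mod 35)} = x_9 = 30.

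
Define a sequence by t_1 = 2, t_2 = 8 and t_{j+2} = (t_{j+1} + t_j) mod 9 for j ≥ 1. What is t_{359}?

5

Listing terms: t_1 = 2; t_2 = 8; t_3 = 1; t_4 = 0; t_5 = 1; t_6 = 1; t_7 = 2; t_8 = 3; t_9 = 5; t_{10} = 8; t_{11} = 4; t_{12} = 3; t_{13} = 7; t_{14} = 1; t_{15} = 8; t_{16} = 0; t_{17} = 8; t_{18} = 8; t_{19} = 7; t_{20} = 6; t_{21} = 4; t_{22} = 1; t_{23} = 5; t_{24} = 6; t_{25} = 2; t_{26} = 8.
The sequence repeats with period 24.
So t_{359} = t_{1 + ((359-1) mod 24)} = t_{23} = 5.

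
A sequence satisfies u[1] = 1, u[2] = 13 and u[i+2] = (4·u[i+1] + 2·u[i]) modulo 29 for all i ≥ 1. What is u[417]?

8

We have u[1] = 1, u[2] = 13, u[3] = 25, u[4] = 10, u[5] = 3, u[6] = 3, u[7] = 18, u[8] = 20, u[9] = 0, u[10] = 11, u[11] = 15, u[12] = 24, u[13] = 10, u[14] = 1, u[15] = 24, u[16] = 11, u[17] = 5, u[18] = 13, u[19] = 4, u[20] = 13, u[21] = 2, u[22] = 5, u[23] = 24, u[24] = 19, u[25] = 8, u[26] = 12, u[27] = 6, u[28] = 19, u[29] = 1, u[30] = 13.
The sequence repeats with period 28.
(417 - 1) mod 28 = 24, so u[417] = u[25] = 8.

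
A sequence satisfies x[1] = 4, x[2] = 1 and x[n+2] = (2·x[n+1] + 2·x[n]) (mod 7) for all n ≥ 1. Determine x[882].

Computing terms: x[1] = 4; x[2] = 1; x[3] = 3; x[4] = 1; x[5] = 1; x[6] = 4; x[7] = 3; x[8] = 0; x[9] = 6; x[10] = 5; x[11] = 1; x[12] = 5; x[13] = 5; x[14] = 6; x[15] = 1; x[16] = 0; x[17] = 2; x[18] = 4; x[19] = 5; x[20] = 4; x[21] = 4; x[22] = 2; x[23] = 5; x[24] = 0; x[25] = 3; x[26] = 6; x[27] = 4; x[28] = 6; x[29] = 6; x[30] = 3; x[31] = 4; x[32] = 0; x[33] = 1; x[34] = 2; x[35] = 6; x[36] = 2; x[37] = 2; x[38] = 1; x[39] = 6; x[40] = 0; x[41] = 5; x[42] = 3; x[43] = 2; x[44] = 3; x[45] = 3; x[46] = 5; x[47] = 2; x[48] = 0; x[49] = 4; x[50] = 1.
The sequence repeats with period 48.
So x[882] = x[1 + ((882-1) mod 48)] = x[18] = 4.

4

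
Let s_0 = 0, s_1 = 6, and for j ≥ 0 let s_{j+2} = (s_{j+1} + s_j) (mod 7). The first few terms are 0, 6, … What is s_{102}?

Listing terms: s_0 = 0,  s_1 = 6,  s_2 = 6,  s_3 = 5,  s_4 = 4,  s_5 = 2,  s_6 = 6,  s_7 = 1,  s_8 = 0,  s_9 = 1,  s_{10} = 1,  s_{11} = 2,  s_{12} = 3,  s_{13} = 5,  s_{14} = 1,  s_{15} = 6,  s_{16} = 0,  s_{17} = 6.
Since (s_{16}, s_{17}) = (s_0, s_1) = (0, 6) (two consecutive terms determine the rest), the sequence is periodic with period 16.
So s_{102} = s_{0 + ((102-0) mod 16)} = s_6 = 6.

6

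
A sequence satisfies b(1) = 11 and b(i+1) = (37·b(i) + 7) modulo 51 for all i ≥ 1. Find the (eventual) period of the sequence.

We have b(1) = 11; b(2) = 6; b(3) = 25; b(4) = 14; b(5) = 15; b(6) = 1; b(7) = 44; b(8) = 3; b(9) = 16; b(10) = 38; b(11) = 36; b(12) = 13; b(13) = 29; b(14) = 9; b(15) = 34; b(16) = 41; b(17) = 45; b(18) = 40; b(19) = 8; b(20) = 48; b(21) = 49; b(22) = 35; b(23) = 27; b(24) = 37; b(25) = 50; b(26) = 21; b(27) = 19; b(28) = 47; b(29) = 12; b(30) = 43; b(31) = 17; b(32) = 24; b(33) = 28; b(34) = 23; b(35) = 42; b(36) = 31; b(37) = 32; b(38) = 18; b(39) = 10; b(40) = 20; b(41) = 33; b(42) = 4; b(43) = 2; b(44) = 30; b(45) = 46; b(46) = 26; b(47) = 0; b(48) = 7; b(49) = 11.
Since b(49) = b(1) = 11, the sequence is periodic with period 48.

48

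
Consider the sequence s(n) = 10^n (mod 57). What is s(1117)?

10

s(1) = 10; s(2) = 43; s(3) = 31; s(4) = 25; s(5) = 22; s(6) = 49; s(7) = 34; s(8) = 55; s(9) = 37; s(10) = 28; s(11) = 52; s(12) = 7; s(13) = 13; s(14) = 16; s(15) = 46; s(16) = 4; s(17) = 40; s(18) = 1; s(19) = 10.
The sequence repeats with period 18.
So s(1117) = s(1 + ((1117-1) mod 18)) = s(1) = 10.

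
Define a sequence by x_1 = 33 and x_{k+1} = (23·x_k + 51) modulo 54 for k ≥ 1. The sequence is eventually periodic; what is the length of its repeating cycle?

6

Computing terms: x_1 = 33, x_2 = 0, x_3 = 51, x_4 = 36, x_5 = 15, x_6 = 18, x_7 = 33.
Since x_7 = x_1 = 33, the sequence is periodic with period 6.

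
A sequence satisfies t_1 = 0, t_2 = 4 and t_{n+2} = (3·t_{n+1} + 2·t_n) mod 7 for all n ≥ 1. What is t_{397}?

We have t_1 = 0, t_2 = 4, t_3 = 5, t_4 = 2, t_5 = 2, t_6 = 3, t_7 = 6, t_8 = 3, t_9 = 0, t_{10} = 6, t_{11} = 4, t_{12} = 3, t_{13} = 3, t_{14} = 1, t_{15} = 2, t_{16} = 1, t_{17} = 0, t_{18} = 2, t_{19} = 6, t_{20} = 1, t_{21} = 1, t_{22} = 5, t_{23} = 3, t_{24} = 5, t_{25} = 0, t_{26} = 3, t_{27} = 2, t_{28} = 5, t_{29} = 5, t_{30} = 4, t_{31} = 1, t_{32} = 4, t_{33} = 0, t_{34} = 1, t_{35} = 3, t_{36} = 4, t_{37} = 4, t_{38} = 6, t_{39} = 5, t_{40} = 6, t_{41} = 0, t_{42} = 5, t_{43} = 1, t_{44} = 6, t_{45} = 6, t_{46} = 2, t_{47} = 4, t_{48} = 2, t_{49} = 0, t_{50} = 4.
Since (t_{49}, t_{50}) = (t_1, t_2) = (0, 4) (two consecutive terms determine the rest), the sequence is periodic with period 48.
(397 - 1) mod 48 = 12, so t_{397} = t_{13} = 3.

3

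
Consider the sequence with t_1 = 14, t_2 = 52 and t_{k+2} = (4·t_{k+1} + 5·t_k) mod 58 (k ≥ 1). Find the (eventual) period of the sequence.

Listing terms: t_1 = 14, t_2 = 52, t_3 = 46, t_4 = 38, t_5 = 34, t_6 = 36, t_7 = 24, t_8 = 44, t_9 = 6, t_{10} = 12, t_{11} = 20, t_{12} = 24, t_{13} = 22, t_{14} = 34, t_{15} = 14, t_{16} = 52.
The sequence repeats with period 14.

14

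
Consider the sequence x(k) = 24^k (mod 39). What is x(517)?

Computing terms: x(1) = 24, x(2) = 30, x(3) = 18, x(4) = 3, x(5) = 33, x(6) = 12, x(7) = 15, x(8) = 9, x(9) = 21, x(10) = 36, x(11) = 6, x(12) = 27, x(13) = 24.
The sequence repeats with period 12.
So x(517) = x(1 + ((517-1) mod 12)) = x(1) = 24.

24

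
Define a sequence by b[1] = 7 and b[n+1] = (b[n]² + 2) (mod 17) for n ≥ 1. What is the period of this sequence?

b[1] = 7,  b[2] = 0,  b[3] = 2,  b[4] = 6,  b[5] = 4,  b[6] = 1,  b[7] = 3,  b[8] = 11,  b[9] = 4.
Since b[9] = b[5] = 4, the sequence is eventually periodic: after a pre-period of length 4 it cycles with period 4.

4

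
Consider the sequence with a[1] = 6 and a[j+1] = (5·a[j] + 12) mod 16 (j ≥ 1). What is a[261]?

6

Listing terms: a[1] = 6, a[2] = 10, a[3] = 14, a[4] = 2, a[5] = 6.
The sequence repeats with period 4.
So a[261] = a[1 + ((261-1) mod 4)] = a[1] = 6.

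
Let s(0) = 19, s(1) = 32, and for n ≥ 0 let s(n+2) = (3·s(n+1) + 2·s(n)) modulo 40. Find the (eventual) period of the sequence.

Computing terms: s(0) = 19, s(1) = 32, s(2) = 14, s(3) = 26, s(4) = 26, s(5) = 10, s(6) = 2, s(7) = 26, s(8) = 2, s(9) = 18, s(10) = 18, s(11) = 10, s(12) = 26, s(13) = 18, s(14) = 26, s(15) = 34, s(16) = 34, s(17) = 10, s(18) = 18, s(19) = 34, s(20) = 18, s(21) = 2, s(22) = 2, s(23) = 10, s(24) = 34, s(25) = 2, s(26) = 34, s(27) = 26, s(28) = 26.
Since (s(27), s(28)) = (s(3), s(4)) = (26, 26) (two consecutive terms determine the rest), the sequence is eventually periodic: after a pre-period of length 3 it cycles with period 24.

24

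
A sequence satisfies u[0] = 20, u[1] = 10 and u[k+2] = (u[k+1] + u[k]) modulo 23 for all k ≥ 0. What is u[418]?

Computing terms: u[0] = 20; u[1] = 10; u[2] = 7; u[3] = 17; u[4] = 1; u[5] = 18; u[6] = 19; u[7] = 14; u[8] = 10; u[9] = 1; u[10] = 11; u[11] = 12; u[12] = 0; u[13] = 12; u[14] = 12; u[15] = 1; u[16] = 13; u[17] = 14; u[18] = 4; u[19] = 18; u[20] = 22; u[21] = 17; u[22] = 16; u[23] = 10; u[24] = 3; u[25] = 13; u[26] = 16; u[27] = 6; u[28] = 22; u[29] = 5; u[30] = 4; u[31] = 9; u[32] = 13; u[33] = 22; u[34] = 12; u[35] = 11; u[36] = 0; u[37] = 11; u[38] = 11; u[39] = 22; u[40] = 10; u[41] = 9; u[42] = 19; u[43] = 5; u[44] = 1; u[45] = 6; u[46] = 7; u[47] = 13; u[48] = 20; u[49] = 10.
Since (u[48], u[49]) = (u[0], u[1]) = (20, 10) (two consecutive terms determine the rest), the sequence is periodic with period 48.
So u[418] = u[0 + ((418-0) mod 48)] = u[34] = 12.

12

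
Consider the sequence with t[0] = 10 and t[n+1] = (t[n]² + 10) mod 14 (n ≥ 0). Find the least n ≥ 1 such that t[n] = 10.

t[0] = 10, t[1] = 12, t[2] = 0, t[3] = 10.
The sequence repeats with period 3.
The value 10 next appears (with n ≥ 1) at t[3].

3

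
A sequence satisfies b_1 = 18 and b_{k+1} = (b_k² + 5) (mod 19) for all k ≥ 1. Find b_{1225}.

11

Listing terms: b_1 = 18, b_2 = 6, b_3 = 3, b_4 = 14, b_5 = 11, b_6 = 12, b_7 = 16, b_8 = 14.
Since b_8 = b_4 = 14, the sequence is eventually periodic: after a pre-period of length 3 it cycles with period 4.
For k ≥ 4, b_k depends only on (k - 4) mod 4. (1225 - 4) mod 4 = 1, so b_{1225} = b_5 = 11.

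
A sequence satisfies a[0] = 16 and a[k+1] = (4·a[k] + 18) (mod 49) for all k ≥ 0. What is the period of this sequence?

Listing terms: a[0] = 16, a[1] = 33, a[2] = 3, a[3] = 30, a[4] = 40, a[5] = 31, a[6] = 44, a[7] = 47, a[8] = 10, a[9] = 9, a[10] = 5, a[11] = 38, a[12] = 23, a[13] = 12, a[14] = 17, a[15] = 37, a[16] = 19, a[17] = 45, a[18] = 2, a[19] = 26, a[20] = 24, a[21] = 16.
The sequence repeats with period 21.

21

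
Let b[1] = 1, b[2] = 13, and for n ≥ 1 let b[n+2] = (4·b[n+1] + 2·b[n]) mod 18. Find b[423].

0

b[1] = 1; b[2] = 13; b[3] = 0; b[4] = 8; b[5] = 14; b[6] = 0; b[7] = 10; b[8] = 4; b[9] = 0; b[10] = 8.
Since (b[9], b[10]) = (b[3], b[4]) = (0, 8) (two consecutive terms determine the rest), the sequence is eventually periodic: after a pre-period of length 2 it cycles with period 6.
For n ≥ 3, b[n] depends only on (n - 3) mod 6. (423 - 3) mod 6 = 0, so b[423] = b[3] = 0.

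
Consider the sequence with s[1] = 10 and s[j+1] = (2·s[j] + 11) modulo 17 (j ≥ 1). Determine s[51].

We have s[1] = 10, s[2] = 14, s[3] = 5, s[4] = 4, s[5] = 2, s[6] = 15, s[7] = 7, s[8] = 8, s[9] = 10.
Since s[9] = s[1] = 10, the sequence is periodic with period 8.
(51 - 1) mod 8 = 2, so s[51] = s[3] = 5.

5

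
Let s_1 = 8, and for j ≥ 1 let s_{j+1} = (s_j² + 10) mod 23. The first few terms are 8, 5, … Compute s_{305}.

13

Computing terms: s_1 = 8; s_2 = 5; s_3 = 12; s_4 = 16; s_5 = 13; s_6 = 18; s_7 = 12.
Since s_7 = s_3 = 12, the sequence is eventually periodic: after a pre-period of length 2 it cycles with period 4.
For j ≥ 3, s_j depends only on (j - 3) mod 4. (305 - 3) mod 4 = 2, so s_{305} = s_5 = 13.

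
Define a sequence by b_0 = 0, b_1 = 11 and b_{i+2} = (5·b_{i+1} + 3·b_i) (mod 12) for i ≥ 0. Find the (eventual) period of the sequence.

6

Computing terms: b_0 = 0,  b_1 = 11,  b_2 = 7,  b_3 = 8,  b_4 = 1,  b_5 = 5,  b_6 = 4,  b_7 = 11,  b_8 = 7.
Since (b_7, b_8) = (b_1, b_2) = (11, 7) (two consecutive terms determine the rest), the sequence is eventually periodic: after a pre-period of length 1 it cycles with period 6.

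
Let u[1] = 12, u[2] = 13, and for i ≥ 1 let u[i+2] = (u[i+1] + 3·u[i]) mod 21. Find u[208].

10

Listing terms: u[1] = 12, u[2] = 13, u[3] = 7, u[4] = 4, u[5] = 4, u[6] = 16, u[7] = 7, u[8] = 13, u[9] = 13, u[10] = 10, u[11] = 7, u[12] = 16, u[13] = 16, u[14] = 1, u[15] = 7, u[16] = 10, u[17] = 10, u[18] = 19, u[19] = 7, u[20] = 1, u[21] = 1, u[22] = 4, u[23] = 7, u[24] = 19, u[25] = 19, u[26] = 13, u[27] = 7.
Since (u[26], u[27]) = (u[2], u[3]) = (13, 7) (two consecutive terms determine the rest), the sequence is eventually periodic: after a pre-period of length 1 it cycles with period 24.
For i ≥ 2, u[i] depends only on (i - 2) mod 24. (208 - 2) mod 24 = 14, so u[208] = u[16] = 10.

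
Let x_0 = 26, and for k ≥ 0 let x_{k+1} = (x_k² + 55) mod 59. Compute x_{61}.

Computing terms: x_0 = 26, x_1 = 23, x_2 = 53, x_3 = 32, x_4 = 17, x_5 = 49, x_6 = 37, x_7 = 8, x_8 = 1, x_9 = 56, x_{10} = 5, x_{11} = 21, x_{12} = 24, x_{13} = 41, x_{14} = 25, x_{15} = 31, x_{16} = 13, x_{17} = 47, x_{18} = 22, x_{19} = 8.
Since x_{19} = x_7 = 8, the sequence is eventually periodic: after a pre-period of length 7 it cycles with period 12.
For k ≥ 7, x_k depends only on (k - 7) mod 12. (61 - 7) mod 12 = 6, so x_{61} = x_{13} = 41.

41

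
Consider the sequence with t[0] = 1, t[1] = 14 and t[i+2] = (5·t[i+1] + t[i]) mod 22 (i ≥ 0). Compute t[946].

We have t[0] = 1,  t[1] = 14,  t[2] = 5,  t[3] = 17,  t[4] = 2,  t[5] = 5,  t[6] = 5,  t[7] = 8,  t[8] = 1,  t[9] = 13,  t[10] = 0,  t[11] = 13,  t[12] = 21,  t[13] = 8,  t[14] = 17,  t[15] = 5,  t[16] = 20,  t[17] = 17,  t[18] = 17,  t[19] = 14,  t[20] = 21,  t[21] = 9,  t[22] = 0,  t[23] = 9,  t[24] = 1,  t[25] = 14.
Since (t[24], t[25]) = (t[0], t[1]) = (1, 14) (two consecutive terms determine the rest), the sequence is periodic with period 24.
(946 - 0) mod 24 = 10, so t[946] = t[10] = 0.

0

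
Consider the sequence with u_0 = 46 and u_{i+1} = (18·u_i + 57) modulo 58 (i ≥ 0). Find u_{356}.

25

Computing terms: u_0 = 46; u_1 = 15; u_2 = 37; u_3 = 27; u_4 = 21; u_5 = 29; u_6 = 57; u_7 = 39; u_8 = 5; u_9 = 31; u_{10} = 35; u_{11} = 49; u_{12} = 11; u_{13} = 23; u_{14} = 7; u_{15} = 9; u_{16} = 45; u_{17} = 55; u_{18} = 3; u_{19} = 53; u_{20} = 25; u_{21} = 43; u_{22} = 19; u_{23} = 51; u_{24} = 47; u_{25} = 33; u_{26} = 13; u_{27} = 1; u_{28} = 17; u_{29} = 15.
Since u_{29} = u_1 = 15, the sequence is eventually periodic: after a pre-period of length 1 it cycles with period 28.
For i ≥ 1, u_i depends only on (i - 1) mod 28. (356 - 1) mod 28 = 19, so u_{356} = u_{20} = 25.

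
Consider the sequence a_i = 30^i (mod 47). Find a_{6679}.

We have a_1 = 30, a_2 = 7, a_3 = 22, a_4 = 2, a_5 = 13, a_6 = 14, a_7 = 44, a_8 = 4, a_9 = 26, a_{10} = 28, a_{11} = 41, a_{12} = 8, a_{13} = 5, a_{14} = 9, a_{15} = 35, a_{16} = 16, a_{17} = 10, a_{18} = 18, a_{19} = 23, a_{20} = 32, a_{21} = 20, a_{22} = 36, a_{23} = 46, a_{24} = 17, a_{25} = 40, a_{26} = 25, a_{27} = 45, a_{28} = 34, a_{29} = 33, a_{30} = 3, a_{31} = 43, a_{32} = 21, a_{33} = 19, a_{34} = 6, a_{35} = 39, a_{36} = 42, a_{37} = 38, a_{38} = 12, a_{39} = 31, a_{40} = 37, a_{41} = 29, a_{42} = 24, a_{43} = 15, a_{44} = 27, a_{45} = 11, a_{46} = 1, a_{47} = 30.
The sequence repeats with period 46.
(6679 - 1) mod 46 = 8, so a_{6679} = a_9 = 26.

26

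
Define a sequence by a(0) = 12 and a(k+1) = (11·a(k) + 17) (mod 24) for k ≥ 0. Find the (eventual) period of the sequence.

4

We have a(0) = 12, a(1) = 5, a(2) = 0, a(3) = 17, a(4) = 12.
The sequence repeats with period 4.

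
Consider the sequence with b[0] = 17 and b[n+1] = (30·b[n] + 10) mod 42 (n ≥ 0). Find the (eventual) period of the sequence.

3

b[0] = 17, b[1] = 16, b[2] = 28, b[3] = 10, b[4] = 16.
Since b[4] = b[1] = 16, the sequence is eventually periodic: after a pre-period of length 1 it cycles with period 3.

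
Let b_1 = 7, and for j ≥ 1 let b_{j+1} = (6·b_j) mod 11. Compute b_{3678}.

Listing terms: b_1 = 7, b_2 = 9, b_3 = 10, b_4 = 5, b_5 = 8, b_6 = 4, b_7 = 2, b_8 = 1, b_9 = 6, b_{10} = 3, b_{11} = 7.
The sequence repeats with period 10.
So b_{3678} = b_{1 + ((3678-1) mod 10)} = b_8 = 1.

1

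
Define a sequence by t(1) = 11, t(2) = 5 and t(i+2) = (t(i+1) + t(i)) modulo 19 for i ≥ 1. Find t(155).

Listing terms: t(1) = 11,  t(2) = 5,  t(3) = 16,  t(4) = 2,  t(5) = 18,  t(6) = 1,  t(7) = 0,  t(8) = 1,  t(9) = 1,  t(10) = 2,  t(11) = 3,  t(12) = 5,  t(13) = 8,  t(14) = 13,  t(15) = 2,  t(16) = 15,  t(17) = 17,  t(18) = 13,  t(19) = 11,  t(20) = 5.
The sequence repeats with period 18.
So t(155) = t(1 + ((155-1) mod 18)) = t(11) = 3.

3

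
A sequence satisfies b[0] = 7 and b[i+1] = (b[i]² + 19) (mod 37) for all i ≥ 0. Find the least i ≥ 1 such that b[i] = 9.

Computing terms: b[0] = 7; b[1] = 31; b[2] = 18; b[3] = 10; b[4] = 8; b[5] = 9; b[6] = 26; b[7] = 29; b[8] = 9.
Since b[8] = b[5] = 9, the sequence is eventually periodic: after a pre-period of length 5 it cycles with period 3.
The value 9 first appears (with i ≥ 1) at b[5].

5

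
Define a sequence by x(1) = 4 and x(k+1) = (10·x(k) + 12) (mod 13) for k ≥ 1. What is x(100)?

Computing terms: x(1) = 4, x(2) = 0, x(3) = 12, x(4) = 2, x(5) = 6, x(6) = 7, x(7) = 4.
Since x(7) = x(1) = 4, the sequence is periodic with period 6.
(100 - 1) mod 6 = 3, so x(100) = x(4) = 2.

2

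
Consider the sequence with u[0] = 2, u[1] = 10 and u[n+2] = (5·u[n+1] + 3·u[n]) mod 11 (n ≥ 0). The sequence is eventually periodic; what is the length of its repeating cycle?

10

We have u[0] = 2, u[1] = 10, u[2] = 1, u[3] = 2, u[4] = 2, u[5] = 5, u[6] = 9, u[7] = 5, u[8] = 8, u[9] = 0, u[10] = 2, u[11] = 10.
Since (u[10], u[11]) = (u[0], u[1]) = (2, 10) (two consecutive terms determine the rest), the sequence is periodic with period 10.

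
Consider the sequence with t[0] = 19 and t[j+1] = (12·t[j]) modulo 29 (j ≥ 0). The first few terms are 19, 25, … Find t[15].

Listing terms: t[0] = 19,  t[1] = 25,  t[2] = 10,  t[3] = 4,  t[4] = 19.
Since t[4] = t[0] = 19, the sequence is periodic with period 4.
So t[15] = t[0 + ((15-0) mod 4)] = t[3] = 4.

4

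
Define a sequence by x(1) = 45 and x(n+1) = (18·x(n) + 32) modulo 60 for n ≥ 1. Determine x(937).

Listing terms: x(1) = 45,  x(2) = 2,  x(3) = 8,  x(4) = 56,  x(5) = 20,  x(6) = 32,  x(7) = 8.
Since x(7) = x(3) = 8, the sequence is eventually periodic: after a pre-period of length 2 it cycles with period 4.
For n ≥ 3, x(n) depends only on (n - 3) mod 4. (937 - 3) mod 4 = 2, so x(937) = x(5) = 20.

20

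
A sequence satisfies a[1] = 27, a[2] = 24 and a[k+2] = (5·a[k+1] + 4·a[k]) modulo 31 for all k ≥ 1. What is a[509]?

24

Listing terms: a[1] = 27, a[2] = 24, a[3] = 11, a[4] = 27, a[5] = 24.
The sequence repeats with period 3.
So a[509] = a[1 + ((509-1) mod 3)] = a[2] = 24.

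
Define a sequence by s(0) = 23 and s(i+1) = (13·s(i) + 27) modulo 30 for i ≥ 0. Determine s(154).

s(0) = 23, s(1) = 26, s(2) = 5, s(3) = 2, s(4) = 23.
Since s(4) = s(0) = 23, the sequence is periodic with period 4.
(154 - 0) mod 4 = 2, so s(154) = s(2) = 5.

5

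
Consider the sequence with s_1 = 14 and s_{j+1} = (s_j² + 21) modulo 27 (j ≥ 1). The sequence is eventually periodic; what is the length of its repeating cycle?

Computing terms: s_1 = 14; s_2 = 1; s_3 = 22; s_4 = 19; s_5 = 4; s_6 = 10; s_7 = 13; s_8 = 1.
Since s_8 = s_2 = 1, the sequence is eventually periodic: after a pre-period of length 1 it cycles with period 6.

6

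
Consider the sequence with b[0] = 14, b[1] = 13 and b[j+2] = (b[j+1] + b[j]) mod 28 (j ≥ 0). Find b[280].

We have b[0] = 14,  b[1] = 13,  b[2] = 27,  b[3] = 12,  b[4] = 11,  b[5] = 23,  b[6] = 6,  b[7] = 1,  b[8] = 7,  b[9] = 8,  b[10] = 15,  b[11] = 23,  b[12] = 10,  b[13] = 5,  b[14] = 15,  b[15] = 20,  b[16] = 7,  b[17] = 27,  b[18] = 6,  b[19] = 5,  b[20] = 11,  b[21] = 16,  b[22] = 27,  b[23] = 15,  b[24] = 14,  b[25] = 1,  b[26] = 15,  b[27] = 16,  b[28] = 3,  b[29] = 19,  b[30] = 22,  b[31] = 13,  b[32] = 7,  b[33] = 20,  b[34] = 27,  b[35] = 19,  b[36] = 18,  b[37] = 9,  b[38] = 27,  b[39] = 8,  b[40] = 7,  b[41] = 15,  b[42] = 22,  b[43] = 9,  b[44] = 3,  b[45] = 12,  b[46] = 15,  b[47] = 27,  b[48] = 14,  b[49] = 13.
Since (b[48], b[49]) = (b[0], b[1]) = (14, 13) (two consecutive terms determine the rest), the sequence is periodic with period 48.
(280 - 0) mod 48 = 40, so b[280] = b[40] = 7.

7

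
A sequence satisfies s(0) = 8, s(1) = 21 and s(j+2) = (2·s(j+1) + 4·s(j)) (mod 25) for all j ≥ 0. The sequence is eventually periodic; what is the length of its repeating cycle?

25

s(0) = 8, s(1) = 21, s(2) = 24, s(3) = 7, s(4) = 10, s(5) = 23, s(6) = 11, s(7) = 14, s(8) = 22, s(9) = 0, s(10) = 13, s(11) = 1, s(12) = 4, s(13) = 12, s(14) = 15, s(15) = 3, s(16) = 16, s(17) = 19, s(18) = 2, s(19) = 5, s(20) = 18, s(21) = 6, s(22) = 9, s(23) = 17, s(24) = 20, s(25) = 8, s(26) = 21.
Since (s(25), s(26)) = (s(0), s(1)) = (8, 21) (two consecutive terms determine the rest), the sequence is periodic with period 25.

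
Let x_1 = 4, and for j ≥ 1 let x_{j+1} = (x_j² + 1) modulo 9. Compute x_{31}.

Listing terms: x_1 = 4; x_2 = 8; x_3 = 2; x_4 = 5; x_5 = 8.
Since x_5 = x_2 = 8, the sequence is eventually periodic: after a pre-period of length 1 it cycles with period 3.
For j ≥ 2, x_j depends only on (j - 2) mod 3. (31 - 2) mod 3 = 2, so x_{31} = x_4 = 5.

5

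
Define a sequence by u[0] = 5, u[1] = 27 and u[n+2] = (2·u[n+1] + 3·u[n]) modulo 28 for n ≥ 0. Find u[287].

15

We have u[0] = 5, u[1] = 27, u[2] = 13, u[3] = 23, u[4] = 1, u[5] = 15, u[6] = 5, u[7] = 27.
Since (u[6], u[7]) = (u[0], u[1]) = (5, 27) (two consecutive terms determine the rest), the sequence is periodic with period 6.
(287 - 0) mod 6 = 5, so u[287] = u[5] = 15.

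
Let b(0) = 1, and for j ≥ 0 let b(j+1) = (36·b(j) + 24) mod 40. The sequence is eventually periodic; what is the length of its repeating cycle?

5

We have b(0) = 1, b(1) = 20, b(2) = 24, b(3) = 8, b(4) = 32, b(5) = 16, b(6) = 0, b(7) = 24.
Since b(7) = b(2) = 24, the sequence is eventually periodic: after a pre-period of length 2 it cycles with period 5.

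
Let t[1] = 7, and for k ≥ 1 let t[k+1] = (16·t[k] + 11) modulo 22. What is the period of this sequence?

Listing terms: t[1] = 7, t[2] = 13, t[3] = 21, t[4] = 17, t[5] = 19, t[6] = 7.
Since t[6] = t[1] = 7, the sequence is periodic with period 5.

5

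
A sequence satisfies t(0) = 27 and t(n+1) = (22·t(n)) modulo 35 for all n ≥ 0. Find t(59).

6

Computing terms: t(0) = 27; t(1) = 34; t(2) = 13; t(3) = 6; t(4) = 27.
Since t(4) = t(0) = 27, the sequence is periodic with period 4.
So t(59) = t(0 + ((59-0) mod 4)) = t(3) = 6.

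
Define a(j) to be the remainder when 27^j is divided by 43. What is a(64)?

Computing terms: a(0) = 1, a(1) = 27, a(2) = 41, a(3) = 32, a(4) = 4, a(5) = 22, a(6) = 35, a(7) = 42, a(8) = 16, a(9) = 2, a(10) = 11, a(11) = 39, a(12) = 21, a(13) = 8, a(14) = 1.
Since a(14) = a(0) = 1, the sequence is periodic with period 14.
(64 - 0) mod 14 = 8, so a(64) = a(8) = 16.

16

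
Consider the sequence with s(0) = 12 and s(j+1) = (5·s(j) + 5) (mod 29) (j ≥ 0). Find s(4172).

12

Listing terms: s(0) = 12; s(1) = 7; s(2) = 11; s(3) = 2; s(4) = 15; s(5) = 22; s(6) = 28; s(7) = 0; s(8) = 5; s(9) = 1; s(10) = 10; s(11) = 26; s(12) = 19; s(13) = 13; s(14) = 12.
Since s(14) = s(0) = 12, the sequence is periodic with period 14.
So s(4172) = s(0 + ((4172-0) mod 14)) = s(0) = 12.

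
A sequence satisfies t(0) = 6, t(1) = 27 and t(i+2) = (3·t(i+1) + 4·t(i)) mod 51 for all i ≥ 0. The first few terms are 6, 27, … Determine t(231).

Listing terms: t(0) = 6; t(1) = 27; t(2) = 3; t(3) = 15; t(4) = 6; t(5) = 27.
Since (t(4), t(5)) = (t(0), t(1)) = (6, 27) (two consecutive terms determine the rest), the sequence is periodic with period 4.
(231 - 0) mod 4 = 3, so t(231) = t(3) = 15.

15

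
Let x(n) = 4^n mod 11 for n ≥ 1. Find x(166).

Listing terms: x(1) = 4,  x(2) = 5,  x(3) = 9,  x(4) = 3,  x(5) = 1,  x(6) = 4.
The sequence repeats with period 5.
(166 - 1) mod 5 = 0, so x(166) = x(1) = 4.

4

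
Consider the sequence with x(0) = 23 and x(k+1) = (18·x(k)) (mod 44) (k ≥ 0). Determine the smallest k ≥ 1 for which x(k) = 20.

8

x(0) = 23; x(1) = 18; x(2) = 16; x(3) = 24; x(4) = 36; x(5) = 32; x(6) = 4; x(7) = 28; x(8) = 20; x(9) = 8; x(10) = 12; x(11) = 40; x(12) = 16.
Since x(12) = x(2) = 16, the sequence is eventually periodic: after a pre-period of length 2 it cycles with period 10.
The value 20 first appears (with k ≥ 1) at x(8).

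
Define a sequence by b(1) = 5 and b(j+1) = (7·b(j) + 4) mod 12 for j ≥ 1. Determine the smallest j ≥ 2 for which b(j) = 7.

We have b(1) = 5; b(2) = 3; b(3) = 1; b(4) = 11; b(5) = 9; b(6) = 7; b(7) = 5.
Since b(7) = b(1) = 5, the sequence is periodic with period 6.
The value 7 first appears (with j ≥ 2) at b(6).

6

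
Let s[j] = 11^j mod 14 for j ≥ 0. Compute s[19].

Computing terms: s[0] = 1; s[1] = 11; s[2] = 9; s[3] = 1.
The sequence repeats with period 3.
(19 - 0) mod 3 = 1, so s[19] = s[1] = 11.

11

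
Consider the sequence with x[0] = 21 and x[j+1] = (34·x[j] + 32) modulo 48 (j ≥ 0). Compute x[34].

We have x[0] = 21, x[1] = 26, x[2] = 4, x[3] = 24, x[4] = 32, x[5] = 16, x[6] = 0, x[7] = 32.
Since x[7] = x[4] = 32, the sequence is eventually periodic: after a pre-period of length 4 it cycles with period 3.
For j ≥ 4, x[j] depends only on (j - 4) mod 3. (34 - 4) mod 3 = 0, so x[34] = x[4] = 32.

32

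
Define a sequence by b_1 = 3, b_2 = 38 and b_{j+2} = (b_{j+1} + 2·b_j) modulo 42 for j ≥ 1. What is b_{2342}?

Computing terms: b_1 = 3, b_2 = 38, b_3 = 2, b_4 = 36, b_5 = 40, b_6 = 28, b_7 = 24, b_8 = 38, b_9 = 2.
Since (b_8, b_9) = (b_2, b_3) = (38, 2) (two consecutive terms determine the rest), the sequence is eventually periodic: after a pre-period of length 1 it cycles with period 6.
For j ≥ 2, b_j depends only on (j - 2) mod 6. (2342 - 2) mod 6 = 0, so b_{2342} = b_2 = 38.

38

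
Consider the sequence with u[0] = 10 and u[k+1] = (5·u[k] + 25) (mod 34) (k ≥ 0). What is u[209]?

7

We have u[0] = 10,  u[1] = 7,  u[2] = 26,  u[3] = 19,  u[4] = 18,  u[5] = 13,  u[6] = 22,  u[7] = 33,  u[8] = 20,  u[9] = 23,  u[10] = 4,  u[11] = 11,  u[12] = 12,  u[13] = 17,  u[14] = 8,  u[15] = 31,  u[16] = 10.
The sequence repeats with period 16.
So u[209] = u[0 + ((209-0) mod 16)] = u[1] = 7.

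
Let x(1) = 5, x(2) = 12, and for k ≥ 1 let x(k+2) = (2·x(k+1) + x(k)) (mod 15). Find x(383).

1

Computing terms: x(1) = 5,  x(2) = 12,  x(3) = 14,  x(4) = 10,  x(5) = 4,  x(6) = 3,  x(7) = 10,  x(8) = 8,  x(9) = 11,  x(10) = 0,  x(11) = 11,  x(12) = 7,  x(13) = 10,  x(14) = 12,  x(15) = 4,  x(16) = 5,  x(17) = 14,  x(18) = 3,  x(19) = 5,  x(20) = 13,  x(21) = 1,  x(22) = 0,  x(23) = 1,  x(24) = 2,  x(25) = 5,  x(26) = 12.
The sequence repeats with period 24.
(383 - 1) mod 24 = 22, so x(383) = x(23) = 1.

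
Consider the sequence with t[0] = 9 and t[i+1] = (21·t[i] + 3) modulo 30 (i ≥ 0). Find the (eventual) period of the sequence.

10

We have t[0] = 9; t[1] = 12; t[2] = 15; t[3] = 18; t[4] = 21; t[5] = 24; t[6] = 27; t[7] = 0; t[8] = 3; t[9] = 6; t[10] = 9.
Since t[10] = t[0] = 9, the sequence is periodic with period 10.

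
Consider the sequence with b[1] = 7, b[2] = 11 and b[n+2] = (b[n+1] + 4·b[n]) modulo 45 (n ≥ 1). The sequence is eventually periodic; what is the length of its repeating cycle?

24

Computing terms: b[1] = 7,  b[2] = 11,  b[3] = 39,  b[4] = 38,  b[5] = 14,  b[6] = 31,  b[7] = 42,  b[8] = 31,  b[9] = 19,  b[10] = 8,  b[11] = 39,  b[12] = 26,  b[13] = 2,  b[14] = 16,  b[15] = 24,  b[16] = 43,  b[17] = 4,  b[18] = 41,  b[19] = 12,  b[20] = 41,  b[21] = 44,  b[22] = 28,  b[23] = 24,  b[24] = 1,  b[25] = 7,  b[26] = 11.
Since (b[25], b[26]) = (b[1], b[2]) = (7, 11) (two consecutive terms determine the rest), the sequence is periodic with period 24.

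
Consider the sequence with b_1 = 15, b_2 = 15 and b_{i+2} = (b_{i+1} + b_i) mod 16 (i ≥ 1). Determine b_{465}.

We have b_1 = 15,  b_2 = 15,  b_3 = 14,  b_4 = 13,  b_5 = 11,  b_6 = 8,  b_7 = 3,  b_8 = 11,  b_9 = 14,  b_{10} = 9,  b_{11} = 7,  b_{12} = 0,  b_{13} = 7,  b_{14} = 7,  b_{15} = 14,  b_{16} = 5,  b_{17} = 3,  b_{18} = 8,  b_{19} = 11,  b_{20} = 3,  b_{21} = 14,  b_{22} = 1,  b_{23} = 15,  b_{24} = 0,  b_{25} = 15,  b_{26} = 15.
Since (b_{25}, b_{26}) = (b_1, b_2) = (15, 15) (two consecutive terms determine the rest), the sequence is periodic with period 24.
So b_{465} = b_{1 + ((465-1) mod 24)} = b_9 = 14.

14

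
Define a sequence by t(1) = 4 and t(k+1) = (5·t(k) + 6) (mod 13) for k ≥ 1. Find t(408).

Listing terms: t(1) = 4,  t(2) = 0,  t(3) = 6,  t(4) = 10,  t(5) = 4.
The sequence repeats with period 4.
So t(408) = t(1 + ((408-1) mod 4)) = t(4) = 10.

10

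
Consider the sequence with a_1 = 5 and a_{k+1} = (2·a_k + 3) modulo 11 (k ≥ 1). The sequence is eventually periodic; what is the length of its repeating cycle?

10

Listing terms: a_1 = 5; a_2 = 2; a_3 = 7; a_4 = 6; a_5 = 4; a_6 = 0; a_7 = 3; a_8 = 9; a_9 = 10; a_{10} = 1; a_{11} = 5.
The sequence repeats with period 10.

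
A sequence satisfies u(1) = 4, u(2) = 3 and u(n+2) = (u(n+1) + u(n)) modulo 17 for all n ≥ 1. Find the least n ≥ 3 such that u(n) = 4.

Computing terms: u(1) = 4,  u(2) = 3,  u(3) = 7,  u(4) = 10,  u(5) = 0,  u(6) = 10,  u(7) = 10,  u(8) = 3,  u(9) = 13,  u(10) = 16,  u(11) = 12,  u(12) = 11,  u(13) = 6,  u(14) = 0,  u(15) = 6,  u(16) = 6,  u(17) = 12,  u(18) = 1,  u(19) = 13,  u(20) = 14,  u(21) = 10,  u(22) = 7,  u(23) = 0,  u(24) = 7,  u(25) = 7,  u(26) = 14,  u(27) = 4,  u(28) = 1,  u(29) = 5,  u(30) = 6,  u(31) = 11,  u(32) = 0,  u(33) = 11,  u(34) = 11,  u(35) = 5,  u(36) = 16,  u(37) = 4,  u(38) = 3.
The sequence repeats with period 36.
The value 4 first appears (with n ≥ 3) at u(27).

27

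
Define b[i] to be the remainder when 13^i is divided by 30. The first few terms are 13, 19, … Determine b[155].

Computing terms: b[1] = 13; b[2] = 19; b[3] = 7; b[4] = 1; b[5] = 13.
Since b[5] = b[1] = 13, the sequence is periodic with period 4.
(155 - 1) mod 4 = 2, so b[155] = b[3] = 7.

7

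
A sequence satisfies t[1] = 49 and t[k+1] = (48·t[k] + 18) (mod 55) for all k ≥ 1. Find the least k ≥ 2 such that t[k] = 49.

Listing terms: t[1] = 49,  t[2] = 5,  t[3] = 38,  t[4] = 27,  t[5] = 49.
The sequence repeats with period 4.
The value 49 next appears (with k ≥ 2) at t[5].

5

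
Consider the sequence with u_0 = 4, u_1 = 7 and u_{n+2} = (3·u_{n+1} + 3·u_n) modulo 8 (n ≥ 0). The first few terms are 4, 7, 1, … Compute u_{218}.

Listing terms: u_0 = 4,  u_1 = 7,  u_2 = 1,  u_3 = 0,  u_4 = 3,  u_5 = 1,  u_6 = 4,  u_7 = 7.
The sequence repeats with period 6.
So u_{218} = u_{0 + ((218-0) mod 6)} = u_2 = 1.

1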